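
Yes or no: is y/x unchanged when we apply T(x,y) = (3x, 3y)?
Yes

Substitute T(x,y) = (3x, 3y) into the expression and compare with the original.

Original: y/x
After applying T: (3y)/(3x) = y/x

This is identical to the original y/x, so the expression is invariant.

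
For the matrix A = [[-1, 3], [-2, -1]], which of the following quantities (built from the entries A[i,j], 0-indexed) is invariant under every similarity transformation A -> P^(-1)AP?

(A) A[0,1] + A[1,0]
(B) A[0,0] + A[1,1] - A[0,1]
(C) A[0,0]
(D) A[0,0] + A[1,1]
D

A[0,0] + A[1,1] is the trace of A. By the cyclic property of the trace, tr(P^(-1)AP) = tr(APP^(-1)) = tr(A), so it is the same for every matrix similar to A.

The other combinations are not similarity invariants. For example, take P = [[1, -1], [0, 1]] (det P = 1), so P^(-1) = [[1, 1], [0, 1]] and
B = P^(-1)AP = [[-3, 5], [-2, 1]].
Evaluating each option on A and on B:
(A) A[0,1] + A[1,0]: 1 for A, 3 for B -> changes
(B) A[0,0] + A[1,1] - A[0,1]: -5 for A, -7 for B -> changes
(C) A[0,0]: -1 for A, -3 for B -> changes
(D) A[0,0] + A[1,1]: -2 for A, -2 for B -> unchanged

Only (D) A[0,0] + A[1,1] = -2 survives (and it does so for every P, not just this one), so it is the invariant.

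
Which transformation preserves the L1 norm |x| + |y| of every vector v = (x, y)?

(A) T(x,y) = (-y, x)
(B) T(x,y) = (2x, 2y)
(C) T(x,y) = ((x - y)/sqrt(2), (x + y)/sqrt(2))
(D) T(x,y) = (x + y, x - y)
A

A transformation preserves a norm if ||T(v)|| = ||v|| for every v; a single vector where the norm changes rules an option out.

(A) T(x,y) = (-y, x): preserves the norm -- it only permutes the coordinates and/or flips signs, which leaves |x| + |y| unchanged.
(B) T(x,y) = (2x, 2y): v = (1, 0) has norm |1| + |0| = 1, but T(v) = (2, 0) has norm 2 -- not preserved.
(C) T(x,y) = ((x - y)/sqrt(2), (x + y)/sqrt(2)): v = (1, 0) has norm |1| + |0| = 1, but T(v) = (sqrt(2)/2, sqrt(2)/2) has norm sqrt(2) -- not preserved.
(D) T(x,y) = (x + y, x - y): v = (1, 0) has norm |1| + |0| = 1, but T(v) = (1, 1) has norm 2 -- not preserved.

Therefore the answer is (A).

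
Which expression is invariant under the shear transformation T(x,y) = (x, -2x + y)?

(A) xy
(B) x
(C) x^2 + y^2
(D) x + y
B

Under the shear T(x,y) = (x, -2x + y):
Substitute the transformed coordinates into each option and compare with the original:
(A) xy  ->  (x)(-2x + y) = -2x^2 + xy   [differs from xy: not invariant]
(B) x  ->  (x) = x   [equals x: invariant]
(C) x^2 + y^2  ->  (x)^2 + (-2x + y)^2 = 5x^2 - 4xy + y^2   [differs from x^2 + y^2: not invariant]
(D) x + y  ->  (x) + (-2x + y) = -x + y   [differs from x + y: not invariant]

Only option (B), x, is unchanged by the transformation.
A vertical shear moves points parallel to the y-axis, so the x-coordinate (and any function of x alone) is unchanged.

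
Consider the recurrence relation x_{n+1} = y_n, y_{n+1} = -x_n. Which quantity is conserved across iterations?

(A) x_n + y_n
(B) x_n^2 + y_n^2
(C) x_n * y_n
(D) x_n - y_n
B

For the recurrence x_{n+1} = y_n, y_{n+1} = -x_n:

x_{n+1}^2 + y_{n+1}^2 = y_n^2 + (-x_n)^2 = x_n^2 + y_n^2
The sum of squares is conserved (like energy in a harmonic oscillator).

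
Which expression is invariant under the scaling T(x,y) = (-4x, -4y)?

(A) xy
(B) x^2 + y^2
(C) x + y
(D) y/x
D

Under the uniform scaling T(x,y) = (-4x, -4y):
Substitute the transformed coordinates into each option and compare with the original:
(A) xy  ->  (-4x)(-4y) = 16xy   [differs from xy: not invariant]
(B) x^2 + y^2  ->  (-4x)^2 + (-4y)^2 = 16x^2 + 16y^2   [differs from x^2 + y^2: not invariant]
(C) x + y  ->  (-4x) + (-4y) = -4x - 4y   [differs from x + y: not invariant]
(D) y/x  ->  (-4y)/(-4x) = y/x   [equals y/x: invariant]

Only option (D), y/x, is unchanged by the transformation.
The common factor -4 cancels in a ratio of coordinates, while sums, products and sums of squares pick up factors of -4 or 16.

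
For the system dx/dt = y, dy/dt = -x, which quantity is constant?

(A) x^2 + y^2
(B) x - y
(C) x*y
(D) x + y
A

A first integral I satisfies dI/dt = 0 along every solution. Differentiate each option and use the equation of motion:
(A) d/dt[x^2 + y^2] = 2x*dx/dt + 2y*dy/dt = 2x*y + 2y*(-x) = 0
(B) d/dt[x - y] = y - (-x) = x + y, not identically 0
(C) d/dt[x*y] = (dx/dt)y + x(dy/dt) = y^2 - x^2, not identically 0
(D) d/dt[x + y] = y + (-x) = y - x, not identically 0

Only (A) has zero time-derivative. So x^2 + y^2 (the squared radius; trajectories are circles) is the conserved quantity.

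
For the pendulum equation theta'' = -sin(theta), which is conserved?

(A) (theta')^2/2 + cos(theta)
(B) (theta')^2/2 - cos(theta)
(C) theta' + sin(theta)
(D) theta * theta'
B

A first integral I satisfies dI/dt = 0 along every solution. Differentiate each option and use the equation of motion:
(A) d/dt[(theta')^2/2 + cos(theta)] = theta' theta'' - sin(theta) theta' = -2 theta' sin(theta), not identically 0
(B) d/dt[(theta')^2/2 - cos(theta)] = theta' theta'' + sin(theta) theta' = theta'(-sin(theta)) + theta' sin(theta) = 0
(C) d/dt[theta' + sin(theta)] = theta'' + cos(theta) theta' = -sin(theta) + theta' cos(theta), not identically 0
(D) d/dt[theta * theta'] = (theta')^2 + theta theta'' = (theta')^2 - theta sin(theta), not identically 0

Only (B) has zero time-derivative. This is the total energy: kinetic (theta')^2/2 plus potential -cos(theta).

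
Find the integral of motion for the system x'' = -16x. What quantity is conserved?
E = (x')^2 + 16x^2

Multiply the equation by x':
x' * x'' = -16x * x'
The left side is d/dt[(x')^2/2] and the right side is d/dt[-16x^2/2], so
d/dt[(x')^2/2 + 16x^2/2] = 0, i.e. (x')^2/2 + 16x^2/2 = constant.
Multiplying by 2, the integral of motion is E = (x')^2 + 16x^2.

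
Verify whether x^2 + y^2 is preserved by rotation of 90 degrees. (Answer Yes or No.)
Yes

Applying rotation by 90 degrees: x' = x*cos(90 degrees) - y*sin(90 degrees) = -y, y' = x*sin(90 degrees) + y*cos(90 degrees) = x

Substituting into x^2 + y^2:
(-y)^2 + (x)^2
= x^2 + y^2

This equals the original expression x^2 + y^2, so it IS invariant.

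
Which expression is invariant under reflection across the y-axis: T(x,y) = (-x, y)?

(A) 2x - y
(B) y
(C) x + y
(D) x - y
B

The map is reflection across the y-axis: T(x,y) = (-x, y).
Substitute the transformed coordinates into each option and compare with the original:
(A) 2x - y  ->  2(-x) - (y) = -2x - y   [differs from 2x - y: not invariant]
(B) y  ->  (y) = y   [equals y: invariant]
(C) x + y  ->  (-x) + (y) = -x + y   [differs from x + y: not invariant]
(D) x - y  ->  (-x) - (y) = -x - y   [differs from x - y: not invariant]

Only option (B), y, is unchanged by the transformation.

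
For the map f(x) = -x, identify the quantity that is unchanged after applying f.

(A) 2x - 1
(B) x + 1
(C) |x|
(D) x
C

For f(x) = -x:
Applying f replaces x by -x. Since |-x| = |x|, the absolute value is unchanged by f, whereas x -> -x, 2x - 1 -> -2x - 1 and x + 1 -> -x + 1 all change.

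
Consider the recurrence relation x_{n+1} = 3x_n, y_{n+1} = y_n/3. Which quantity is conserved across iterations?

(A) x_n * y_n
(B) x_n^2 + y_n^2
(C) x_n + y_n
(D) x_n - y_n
A

For the recurrence x_{n+1} = 3x_n, y_{n+1} = y_n/3:

x_{n+1} * y_{n+1} = (3x_n) * (y_n/3) = x_n * y_n
The product is conserved.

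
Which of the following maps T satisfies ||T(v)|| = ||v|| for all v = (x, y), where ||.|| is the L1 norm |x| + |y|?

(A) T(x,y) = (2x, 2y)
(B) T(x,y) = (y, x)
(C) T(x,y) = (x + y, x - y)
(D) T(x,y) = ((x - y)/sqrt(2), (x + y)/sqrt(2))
B

A transformation preserves a norm if ||T(v)|| = ||v|| for every v; a single vector where the norm changes rules an option out.

(A) T(x,y) = (2x, 2y): v = (1, 0) has norm |1| + |0| = 1, but T(v) = (2, 0) has norm 2 -- not preserved.
(B) T(x,y) = (y, x): preserves the norm -- it only permutes the coordinates and/or flips signs, which leaves |x| + |y| unchanged.
(C) T(x,y) = (x + y, x - y): v = (1, 0) has norm |1| + |0| = 1, but T(v) = (1, 1) has norm 2 -- not preserved.
(D) T(x,y) = ((x - y)/sqrt(2), (x + y)/sqrt(2)): v = (1, 0) has norm |1| + |0| = 1, but T(v) = (sqrt(2)/2, sqrt(2)/2) has norm sqrt(2) -- not preserved.

Therefore the answer is (B).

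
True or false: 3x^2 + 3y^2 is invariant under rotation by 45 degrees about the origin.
True

Applying rotation by 45 degrees: x' = x*cos(45 degrees) - y*sin(45 degrees) = sqrt(2)x/2 - sqrt(2)y/2, y' = x*sin(45 degrees) + y*cos(45 degrees) = sqrt(2)x/2 + sqrt(2)y/2

Substituting into 3x^2 + 3y^2:
3(sqrt(2)x/2 - sqrt(2)y/2)^2 + 3(sqrt(2)x/2 + sqrt(2)y/2)^2
= 3x^2 + 3y^2

This equals the original expression 3x^2 + 3y^2, so it IS invariant.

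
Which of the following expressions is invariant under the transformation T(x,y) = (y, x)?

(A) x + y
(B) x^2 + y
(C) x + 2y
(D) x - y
A

An expression E(x,y) is invariant under T if E(T(x,y)) = E(x,y). Here T(x,y) = (y, x).
Substitute the transformed coordinates into each option and compare with the original:
(A) x + y  ->  (y) + (x) = x + y   [equals x + y: invariant]
(B) x^2 + y  ->  (y)^2 + (x) = x + y^2   [differs from x^2 + y: not invariant]
(C) x + 2y  ->  (y) + 2(x) = 2x + y   [differs from x + 2y: not invariant]
(D) x - y  ->  (y) - (x) = -x + y   [differs from x - y: not invariant]

Only option (A), x + y, is unchanged by the transformation.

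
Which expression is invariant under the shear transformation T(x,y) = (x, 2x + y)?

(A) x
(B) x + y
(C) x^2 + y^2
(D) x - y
A

Under the shear T(x,y) = (x, 2x + y):
Substitute the transformed coordinates into each option and compare with the original:
(A) x  ->  (x) = x   [equals x: invariant]
(B) x + y  ->  (x) + (2x + y) = 3x + y   [differs from x + y: not invariant]
(C) x^2 + y^2  ->  (x)^2 + (2x + y)^2 = 5x^2 + 4xy + y^2   [differs from x^2 + y^2: not invariant]
(D) x - y  ->  (x) - (2x + y) = -x - y   [differs from x - y: not invariant]

Only option (A), x, is unchanged by the transformation.
A vertical shear moves points parallel to the y-axis, so the x-coordinate (and any function of x alone) is unchanged.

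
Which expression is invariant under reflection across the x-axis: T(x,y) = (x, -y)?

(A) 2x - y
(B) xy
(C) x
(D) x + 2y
C

The map is reflection across the x-axis: T(x,y) = (x, -y).
Substitute the transformed coordinates into each option and compare with the original:
(A) 2x - y  ->  2(x) - (-y) = 2x + y   [differs from 2x - y: not invariant]
(B) xy  ->  (x)(-y) = -xy   [differs from xy: not invariant]
(C) x  ->  (x) = x   [equals x: invariant]
(D) x + 2y  ->  (x) + 2(-y) = x - 2y   [differs from x + 2y: not invariant]

Only option (C), x, is unchanged by the transformation.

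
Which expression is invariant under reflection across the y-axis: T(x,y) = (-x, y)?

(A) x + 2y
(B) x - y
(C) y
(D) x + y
C

The map is reflection across the y-axis: T(x,y) = (-x, y).
Substitute the transformed coordinates into each option and compare with the original:
(A) x + 2y  ->  (-x) + 2(y) = -x + 2y   [differs from x + 2y: not invariant]
(B) x - y  ->  (-x) - (y) = -x - y   [differs from x - y: not invariant]
(C) y  ->  (y) = y   [equals y: invariant]
(D) x + y  ->  (-x) + (y) = -x + y   [differs from x + y: not invariant]

Only option (C), y, is unchanged by the transformation.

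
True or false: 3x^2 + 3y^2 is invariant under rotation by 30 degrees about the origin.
True

Applying rotation by 30 degrees: x' = x*cos(30 degrees) - y*sin(30 degrees) = sqrt(3)x/2 - y/2, y' = x*sin(30 degrees) + y*cos(30 degrees) = x/2 + sqrt(3)y/2

Substituting into 3x^2 + 3y^2:
3(sqrt(3)x/2 - y/2)^2 + 3(x/2 + sqrt(3)y/2)^2
= 3x^2 + 3y^2

This equals the original expression 3x^2 + 3y^2, so it IS invariant.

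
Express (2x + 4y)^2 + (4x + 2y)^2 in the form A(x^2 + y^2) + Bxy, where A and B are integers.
20(x^2 + y^2) + 32xy

Expanding: (2x + 4y)^2 = 4x^2 + 16xy + 16y^2
(4x + 2y)^2 = 16x^2 + 16xy + 4y^2
Sum = (4+16)(x^2+y^2) + 32xy = 20(x^2 + y^2) + 32xy
This is symmetric in x and y.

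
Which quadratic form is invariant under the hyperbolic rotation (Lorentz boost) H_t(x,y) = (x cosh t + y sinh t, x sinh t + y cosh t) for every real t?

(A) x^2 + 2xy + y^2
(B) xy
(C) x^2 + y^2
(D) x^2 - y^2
D

Write x' = x cosh t + y sinh t, y' = x sinh t + y cosh t and substitute into each option:
(A) x^2 + 2xy + y^2: (x' + y')^2 with x' + y' = (x + y)(cosh t + sinh t) = (x + y)e^t, so it becomes (x + y)^2 e^(2t)   [not invariant for t != 0]
(B) xy: (x cosh t + y sinh t)(x sinh t + y cosh t) = xy(cosh^2 t + sinh^2 t) + (x^2 + y^2) sinh t cosh t = xy cosh 2t + (x^2 + y^2)(sinh 2t)/2   [not invariant for t != 0]
(C) x^2 + y^2: (x cosh t + y sinh t)^2 + (x sinh t + y cosh t)^2 = (x^2 + y^2)(cosh^2 t + sinh^2 t) + 4xy sinh t cosh t = (x^2 + y^2) cosh 2t + 2xy sinh 2t   [not invariant for t != 0]
(D) x^2 - y^2: (x cosh t + y sinh t)^2 - (x sinh t + y cosh t)^2 = x^2(cosh^2 t - sinh^2 t) + 2xy(cosh t sinh t - sinh t cosh t) + y^2(sinh^2 t - cosh^2 t) = x^2 - y^2   [invariant, using cosh^2 t - sinh^2 t = 1]

Only (D) x^2 - y^2 is unchanged; it is the Minkowski form preserved by Lorentz boosts, just as x^2 + y^2 is preserved by ordinary rotations.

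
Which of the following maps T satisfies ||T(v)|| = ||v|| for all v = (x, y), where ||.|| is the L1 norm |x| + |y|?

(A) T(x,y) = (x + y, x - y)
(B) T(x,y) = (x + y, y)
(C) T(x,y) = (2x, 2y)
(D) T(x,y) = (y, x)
D

A transformation preserves a norm if ||T(v)|| = ||v|| for every v; a single vector where the norm changes rules an option out.

(A) T(x,y) = (x + y, x - y): v = (1, 0) has norm |1| + |0| = 1, but T(v) = (1, 1) has norm 2 -- not preserved.
(B) T(x,y) = (x + y, y): v = (0, 1) has norm |0| + |1| = 1, but T(v) = (1, 1) has norm 2 -- not preserved.
(C) T(x,y) = (2x, 2y): v = (1, 0) has norm |1| + |0| = 1, but T(v) = (2, 0) has norm 2 -- not preserved.
(D) T(x,y) = (y, x): preserves the norm -- it only permutes the coordinates and/or flips signs, which leaves |x| + |y| unchanged.

Therefore the answer is (D).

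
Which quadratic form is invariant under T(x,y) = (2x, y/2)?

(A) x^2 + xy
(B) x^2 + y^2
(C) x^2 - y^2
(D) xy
D

T multiplies x by 2 and divides y by 2.
Substitute the transformed coordinates into each option and compare with the original:
(A) x^2 + xy  ->  (2x)^2 + (2x)(y/2) = 4x^2 + xy   [differs from x^2 + xy: not invariant]
(B) x^2 + y^2  ->  (2x)^2 + (y/2)^2 = 4x^2 + y^2/4   [differs from x^2 + y^2: not invariant]
(C) x^2 - y^2  ->  (2x)^2 - (y/2)^2 = 4x^2 - y^2/4   [differs from x^2 - y^2: not invariant]
(D) xy  ->  (2x)(y/2) = xy   [equals xy: invariant]

Only option (D), xy, is unchanged by the transformation.
The factors 2 and 1/2 cancel only in the pure product xy.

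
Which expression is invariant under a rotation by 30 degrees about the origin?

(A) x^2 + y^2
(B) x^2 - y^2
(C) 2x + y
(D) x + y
A

A rotation by 30 degrees sends (x, y) to (sqrt(3)x/2 - y/2, x/2 + sqrt(3)y/2).
Substitute the transformed coordinates into each option and compare with the original:
(A) x^2 + y^2  ->  (sqrt(3)x/2 - y/2)^2 + (x/2 + sqrt(3)y/2)^2 = x^2 + y^2   [equals x^2 + y^2: invariant]
(B) x^2 - y^2  ->  (sqrt(3)x/2 - y/2)^2 - (x/2 + sqrt(3)y/2)^2 = x^2/2 - sqrt(3)xy - y^2/2   [differs from x^2 - y^2: not invariant]
(C) 2x + y  ->  2(sqrt(3)x/2 - y/2) + (x/2 + sqrt(3)y/2) = x/2 + sqrt(3)x - y + sqrt(3)y/2   [differs from 2x + y: not invariant]
(D) x + y  ->  (sqrt(3)x/2 - y/2) + (x/2 + sqrt(3)y/2) = x/2 + sqrt(3)x/2 - y/2 + sqrt(3)y/2   [differs from x + y: not invariant]

Only option (A), x^2 + y^2, is unchanged by the transformation.
Geometrically, x^2 + y^2 is the squared distance from the origin, which every rotation about the origin preserves.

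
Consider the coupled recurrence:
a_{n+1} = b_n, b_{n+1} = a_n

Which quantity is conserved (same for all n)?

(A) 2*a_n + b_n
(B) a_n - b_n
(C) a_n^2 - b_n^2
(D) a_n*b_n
D

Replace a_n by a_{n+1} = b_n and b_n by b_{n+1} = a_n in each option and simplify:
(A) 2*a_n + b_n  ->  2*(b_n) + (a_n) = a_n + 2*b_n   [not conserved]
(B) a_n - b_n  ->  (b_n) - (a_n) = -a_n + b_n   [not conserved]
(C) a_n^2 - b_n^2  ->  (b_n)^2 - (a_n)^2 = -a_n^2 + b_n^2   [not conserved]
(D) a_n*b_n  ->  (b_n)*(a_n) = a_n*b_n   [conserved]

Only (D) a_n*b_n returns to itself after one step, so it is the conserved quantity.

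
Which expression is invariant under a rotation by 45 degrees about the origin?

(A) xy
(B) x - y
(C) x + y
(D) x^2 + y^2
D

A rotation by 45 degrees sends (x, y) to (sqrt(2)x/2 - sqrt(2)y/2, sqrt(2)x/2 + sqrt(2)y/2).
Substitute the transformed coordinates into each option and compare with the original:
(A) xy  ->  (sqrt(2)x/2 - sqrt(2)y/2)(sqrt(2)x/2 + sqrt(2)y/2) = x^2/2 - y^2/2   [differs from xy: not invariant]
(B) x - y  ->  (sqrt(2)x/2 - sqrt(2)y/2) - (sqrt(2)x/2 + sqrt(2)y/2) = -sqrt(2)y   [differs from x - y: not invariant]
(C) x + y  ->  (sqrt(2)x/2 - sqrt(2)y/2) + (sqrt(2)x/2 + sqrt(2)y/2) = sqrt(2)x   [differs from x + y: not invariant]
(D) x^2 + y^2  ->  (sqrt(2)x/2 - sqrt(2)y/2)^2 + (sqrt(2)x/2 + sqrt(2)y/2)^2 = x^2 + y^2   [equals x^2 + y^2: invariant]

Only option (D), x^2 + y^2, is unchanged by the transformation.
Geometrically, x^2 + y^2 is the squared distance from the origin, which every rotation about the origin preserves.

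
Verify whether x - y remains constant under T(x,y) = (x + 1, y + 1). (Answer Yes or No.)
Yes

Substitute T(x,y) = (x + 1, y + 1) into the expression and compare with the original.

Original: x - y
After applying T: (x + 1) - (y + 1) = x - y

This is identical to the original x - y, so the expression is invariant.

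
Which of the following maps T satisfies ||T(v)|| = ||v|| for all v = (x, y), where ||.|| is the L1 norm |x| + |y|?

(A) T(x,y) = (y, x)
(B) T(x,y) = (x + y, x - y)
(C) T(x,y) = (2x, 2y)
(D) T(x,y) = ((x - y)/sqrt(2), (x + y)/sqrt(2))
A

A transformation preserves a norm if ||T(v)|| = ||v|| for every v; a single vector where the norm changes rules an option out.

(A) T(x,y) = (y, x): preserves the norm -- it only permutes the coordinates and/or flips signs, which leaves |x| + |y| unchanged.
(B) T(x,y) = (x + y, x - y): v = (1, 0) has norm |1| + |0| = 1, but T(v) = (1, 1) has norm 2 -- not preserved.
(C) T(x,y) = (2x, 2y): v = (1, 0) has norm |1| + |0| = 1, but T(v) = (2, 0) has norm 2 -- not preserved.
(D) T(x,y) = ((x - y)/sqrt(2), (x + y)/sqrt(2)): v = (1, 0) has norm |1| + |0| = 1, but T(v) = (sqrt(2)/2, sqrt(2)/2) has norm sqrt(2) -- not preserved.

Therefore the answer is (A).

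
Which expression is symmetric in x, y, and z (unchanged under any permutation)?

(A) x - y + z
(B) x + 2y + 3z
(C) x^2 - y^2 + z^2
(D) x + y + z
D

A symmetric expression is unchanged when the variables are permuted; here the transformation to test is the swap (x, y) -> (y, x).
A symmetric expression must survive every permutation; the single swap x <-> y already eliminates the distractors, and the keyed expression is also unchanged by x <-> z and y <-> z (each variable enters it in exactly the same way).
Substitute the transformed coordinates into each option and compare with the original:
(A) x - y + z  ->  (y) - (x) + z = -x + y + z   [differs from x - y + z: not invariant]
(B) x + 2y + 3z  ->  (y) + 2(x) + 3z = 2x + y + 3z   [differs from x + 2y + 3z: not invariant]
(C) x^2 - y^2 + z^2  ->  (y)^2 - (x)^2 + z^2 = -x^2 + y^2 + z^2   [differs from x^2 - y^2 + z^2: not invariant]
(D) x + y + z  ->  (y) + (x) + z = x + y + z   [equals x + y + z: invariant]

Only option (D), x + y + z, is unchanged by the transformation.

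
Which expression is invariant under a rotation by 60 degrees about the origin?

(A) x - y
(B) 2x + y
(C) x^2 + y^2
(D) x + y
C

A rotation by 60 degrees sends (x, y) to (x/2 - sqrt(3)y/2, sqrt(3)x/2 + y/2).
Substitute the transformed coordinates into each option and compare with the original:
(A) x - y  ->  (x/2 - sqrt(3)y/2) - (sqrt(3)x/2 + y/2) = -sqrt(3)x/2 + x/2 - sqrt(3)y/2 - y/2   [differs from x - y: not invariant]
(B) 2x + y  ->  2(x/2 - sqrt(3)y/2) + (sqrt(3)x/2 + y/2) = sqrt(3)x/2 + x - sqrt(3)y + y/2   [differs from 2x + y: not invariant]
(C) x^2 + y^2  ->  (x/2 - sqrt(3)y/2)^2 + (sqrt(3)x/2 + y/2)^2 = x^2 + y^2   [equals x^2 + y^2: invariant]
(D) x + y  ->  (x/2 - sqrt(3)y/2) + (sqrt(3)x/2 + y/2) = x/2 + sqrt(3)x/2 - sqrt(3)y/2 + y/2   [differs from x + y: not invariant]

Only option (C), x^2 + y^2, is unchanged by the transformation.
Geometrically, x^2 + y^2 is the squared distance from the origin, which every rotation about the origin preserves.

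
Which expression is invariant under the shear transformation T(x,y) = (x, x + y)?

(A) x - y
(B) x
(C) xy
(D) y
B

Under the shear T(x,y) = (x, x + y):
Substitute the transformed coordinates into each option and compare with the original:
(A) x - y  ->  (x) - (x + y) = -y   [differs from x - y: not invariant]
(B) x  ->  (x) = x   [equals x: invariant]
(C) xy  ->  (x)(x + y) = x^2 + xy   [differs from xy: not invariant]
(D) y  ->  (x + y) = x + y   [differs from y: not invariant]

Only option (B), x, is unchanged by the transformation.
A vertical shear moves points parallel to the y-axis, so the x-coordinate (and any function of x alone) is unchanged.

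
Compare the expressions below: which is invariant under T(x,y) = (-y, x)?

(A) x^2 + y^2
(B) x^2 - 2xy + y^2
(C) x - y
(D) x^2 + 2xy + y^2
A

An expression E(x,y) is invariant under T if E(T(x,y)) = E(x,y). Here T(x,y) = (-y, x).
Substitute the transformed coordinates into each option and compare with the original:
(A) x^2 + y^2  ->  (-y)^2 + (x)^2 = x^2 + y^2   [equals x^2 + y^2: invariant]
(B) x^2 - 2xy + y^2  ->  (-y)^2 - 2(-y)(x) + (x)^2 = x^2 + 2xy + y^2   [differs from x^2 - 2xy + y^2: not invariant]
(C) x - y  ->  (-y) - (x) = -x - y   [differs from x - y: not invariant]
(D) x^2 + 2xy + y^2  ->  (-y)^2 + 2(-y)(x) + (x)^2 = x^2 - 2xy + y^2   [differs from x^2 + 2xy + y^2: not invariant]

Only option (A), x^2 + y^2, is unchanged by the transformation.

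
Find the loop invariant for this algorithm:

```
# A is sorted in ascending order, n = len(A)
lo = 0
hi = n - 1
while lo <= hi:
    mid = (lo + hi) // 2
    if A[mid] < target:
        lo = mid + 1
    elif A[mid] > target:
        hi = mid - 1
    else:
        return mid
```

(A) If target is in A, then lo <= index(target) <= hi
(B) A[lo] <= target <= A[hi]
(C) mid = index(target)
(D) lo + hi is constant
A

A loop invariant must hold before the first iteration and be re-established by every execution of the body.

(A) If target is in A, then lo <= index(target) <= hi: Before the loop [lo, hi] = [0, n-1] covers every index. When A[mid] < target, sortedness puts target strictly to the right of mid, so setting lo = mid + 1 keeps index(target) in [lo, hi]; symmetrically for hi = mid - 1. Hence 'if target is in A then lo <= index(target) <= hi' holds after every iteration, and when lo > hi it proves target is absent.

The other options fail:
(B) A[lo] <= target <= A[hi]: fails when target is not in A (e.g. target < A[0] already violates it before the loop), so it is not maintained in general.
(C) mid = index(target): mid is just the current probe; it equals index(target) only on the iteration that returns.
(D) lo + hi is constant: each iteration moves exactly one of lo, hi, so lo + hi changes (e.g. 0 + (n-1) becomes (mid+1) + (n-1)).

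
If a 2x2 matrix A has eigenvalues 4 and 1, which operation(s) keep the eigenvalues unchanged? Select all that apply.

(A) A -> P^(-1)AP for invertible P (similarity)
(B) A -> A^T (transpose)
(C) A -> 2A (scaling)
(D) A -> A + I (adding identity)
A and B

Eigenvalues are preserved by:
1. Similarity transformations: A -> P^(-1)AP (same characteristic polynomial)
2. Transpose: A^T has the same eigenvalues as A

Eigenvalues are NOT preserved by:
- Adding identity: eigenvalues become 4+1, 1+1
- Scaling: eigenvalues become 8, 2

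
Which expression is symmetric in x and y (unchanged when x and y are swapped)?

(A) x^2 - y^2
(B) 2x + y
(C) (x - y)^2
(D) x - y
C

A symmetric expression is unchanged when the variables are permuted; here the transformation to test is the swap (x, y) -> (y, x).
Substitute the transformed coordinates into each option and compare with the original:
(A) x^2 - y^2  ->  (y)^2 - (x)^2 = -x^2 + y^2   [differs from x^2 - y^2: not invariant]
(B) 2x + y  ->  2(y) + (x) = x + 2y   [differs from 2x + y: not invariant]
(C) (x - y)^2  ->  ((y) - (x))^2 = x^2 - 2xy + y^2   [equals (x - y)^2: invariant]
(D) x - y  ->  (y) - (x) = -x + y   [differs from x - y: not invariant]

Only option (C), (x - y)^2, is unchanged by the transformation.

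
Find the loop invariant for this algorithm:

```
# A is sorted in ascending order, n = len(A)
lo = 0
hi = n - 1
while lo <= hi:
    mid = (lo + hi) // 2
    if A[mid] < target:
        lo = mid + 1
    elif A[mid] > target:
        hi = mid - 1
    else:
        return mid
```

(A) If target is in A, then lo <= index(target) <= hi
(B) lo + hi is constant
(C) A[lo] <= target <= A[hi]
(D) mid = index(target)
A

A loop invariant must hold before the first iteration and be re-established by every execution of the body.

(A) If target is in A, then lo <= index(target) <= hi: Before the loop [lo, hi] = [0, n-1] covers every index. When A[mid] < target, sortedness puts target strictly to the right of mid, so setting lo = mid + 1 keeps index(target) in [lo, hi]; symmetrically for hi = mid - 1. Hence 'if target is in A then lo <= index(target) <= hi' holds after every iteration, and when lo > hi it proves target is absent.

The other options fail:
(B) lo + hi is constant: each iteration moves exactly one of lo, hi, so lo + hi changes (e.g. 0 + (n-1) becomes (mid+1) + (n-1)).
(C) A[lo] <= target <= A[hi]: fails when target is not in A (e.g. target < A[0] already violates it before the loop), so it is not maintained in general.
(D) mid = index(target): mid is just the current probe; it equals index(target) only on the iteration that returns.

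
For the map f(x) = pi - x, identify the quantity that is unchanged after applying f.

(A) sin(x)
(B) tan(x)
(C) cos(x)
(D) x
A

For f(x) = pi - x:
sin(pi - x) = sin(x), so sine is invariant under this transformation.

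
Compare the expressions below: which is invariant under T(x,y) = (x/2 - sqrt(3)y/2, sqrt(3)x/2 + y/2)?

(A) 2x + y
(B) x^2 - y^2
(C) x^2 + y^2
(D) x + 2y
C

An expression E(x,y) is invariant under T if E(T(x,y)) = E(x,y). Here T(x,y) = (x/2 - sqrt(3)y/2, sqrt(3)x/2 + y/2).
Substitute the transformed coordinates into each option and compare with the original:
(A) 2x + y  ->  2(x/2 - sqrt(3)y/2) + (sqrt(3)x/2 + y/2) = sqrt(3)x/2 + x - sqrt(3)y + y/2   [differs from 2x + y: not invariant]
(B) x^2 - y^2  ->  (x/2 - sqrt(3)y/2)^2 - (sqrt(3)x/2 + y/2)^2 = -x^2/2 - sqrt(3)xy + y^2/2   [differs from x^2 - y^2: not invariant]
(C) x^2 + y^2  ->  (x/2 - sqrt(3)y/2)^2 + (sqrt(3)x/2 + y/2)^2 = x^2 + y^2   [equals x^2 + y^2: invariant]
(D) x + 2y  ->  (x/2 - sqrt(3)y/2) + 2(sqrt(3)x/2 + y/2) = x/2 + sqrt(3)x - sqrt(3)y/2 + y   [differs from x + 2y: not invariant]

Only option (C), x^2 + y^2, is unchanged by the transformation.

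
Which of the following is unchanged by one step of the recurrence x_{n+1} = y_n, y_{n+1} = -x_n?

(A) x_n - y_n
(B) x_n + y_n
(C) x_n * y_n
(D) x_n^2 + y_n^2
D

For the recurrence x_{n+1} = y_n, y_{n+1} = -x_n:

x_{n+1}^2 + y_{n+1}^2 = y_n^2 + (-x_n)^2 = x_n^2 + y_n^2
The sum of squares is conserved (like energy in a harmonic oscillator).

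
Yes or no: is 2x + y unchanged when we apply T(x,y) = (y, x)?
No

Substitute T(x,y) = (y, x) into the expression and compare with the original.

Original: 2x + y
After applying T: 2(y) + (x) = x + 2y

This differs from the original 2x + y (difference: -x + y), so the expression is NOT invariant.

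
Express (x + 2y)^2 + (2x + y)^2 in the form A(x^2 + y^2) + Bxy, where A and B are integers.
5(x^2 + y^2) + 8xy

Expanding: (x + 2y)^2 = x^2 + 4xy + 4y^2
(2x + y)^2 = 4x^2 + 4xy + y^2
Sum = (1+4)(x^2+y^2) + 8xy = 5(x^2 + y^2) + 8xy
This is symmetric in x and y.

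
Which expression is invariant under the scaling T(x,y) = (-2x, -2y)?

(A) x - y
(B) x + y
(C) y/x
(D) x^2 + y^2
C

Under the uniform scaling T(x,y) = (-2x, -2y):
Substitute the transformed coordinates into each option and compare with the original:
(A) x - y  ->  (-2x) - (-2y) = -2x + 2y   [differs from x - y: not invariant]
(B) x + y  ->  (-2x) + (-2y) = -2x - 2y   [differs from x + y: not invariant]
(C) y/x  ->  (-2y)/(-2x) = y/x   [equals y/x: invariant]
(D) x^2 + y^2  ->  (-2x)^2 + (-2y)^2 = 4x^2 + 4y^2   [differs from x^2 + y^2: not invariant]

Only option (C), y/x, is unchanged by the transformation.
The common factor -2 cancels in a ratio of coordinates, while sums, products and sums of squares pick up factors of -2 or 4.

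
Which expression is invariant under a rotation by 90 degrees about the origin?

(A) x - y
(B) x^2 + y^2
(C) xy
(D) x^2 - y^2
B

A rotation by 90 degrees sends (x, y) to (-y, x).
Substitute the transformed coordinates into each option and compare with the original:
(A) x - y  ->  (-y) - (x) = -x - y   [differs from x - y: not invariant]
(B) x^2 + y^2  ->  (-y)^2 + (x)^2 = x^2 + y^2   [equals x^2 + y^2: invariant]
(C) xy  ->  (-y)(x) = -xy   [differs from xy: not invariant]
(D) x^2 - y^2  ->  (-y)^2 - (x)^2 = -x^2 + y^2   [differs from x^2 - y^2: not invariant]

Only option (B), x^2 + y^2, is unchanged by the transformation.
Geometrically, x^2 + y^2 is the squared distance from the origin, which every rotation about the origin preserves.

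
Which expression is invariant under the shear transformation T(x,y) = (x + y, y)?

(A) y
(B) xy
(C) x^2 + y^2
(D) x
A

Under the shear T(x,y) = (x + y, y):
Substitute the transformed coordinates into each option and compare with the original:
(A) y  ->  (y) = y   [equals y: invariant]
(B) xy  ->  (x + y)(y) = xy + y^2   [differs from xy: not invariant]
(C) x^2 + y^2  ->  (x + y)^2 + (y)^2 = x^2 + 2xy + 2y^2   [differs from x^2 + y^2: not invariant]
(D) x  ->  (x + y) = x + y   [differs from x: not invariant]

Only option (A), y, is unchanged by the transformation.
A horizontal shear moves points parallel to the x-axis, so the y-coordinate (and any function of y alone) is unchanged.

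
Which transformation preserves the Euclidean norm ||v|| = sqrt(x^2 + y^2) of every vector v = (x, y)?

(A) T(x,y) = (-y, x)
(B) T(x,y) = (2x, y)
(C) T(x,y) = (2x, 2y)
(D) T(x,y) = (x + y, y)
A

A transformation preserves a norm if ||T(v)|| = ||v|| for every v; a single vector where the norm changes rules an option out.

(A) T(x,y) = (-y, x): preserves the norm -- it is an orthogonal map (a rotation/reflection), and (-y)^2 + (x)^2 simplifies to x^2 + y^2.
(B) T(x,y) = (2x, y): v = (1, 0) has norm sqrt((1)^2 + (0)^2) = 1, but T(v) = (2, 0) has norm 2 -- not preserved.
(C) T(x,y) = (2x, 2y): v = (1, 0) has norm sqrt((1)^2 + (0)^2) = 1, but T(v) = (2, 0) has norm 2 -- not preserved.
(D) T(x,y) = (x + y, y): v = (0, 1) has norm sqrt((0)^2 + (1)^2) = 1, but T(v) = (1, 1) has norm sqrt(2) -- not preserved.

Therefore the answer is (A).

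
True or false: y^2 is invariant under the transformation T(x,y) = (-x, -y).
True

Substitute T(x,y) = (-x, -y) into the expression and compare with the original.

Original: y^2
After applying T: (-y)^2 = y^2

This is identical to the original y^2, so the expression is invariant.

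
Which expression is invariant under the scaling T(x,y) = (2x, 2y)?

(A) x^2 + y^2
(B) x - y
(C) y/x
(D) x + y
C

Under the uniform scaling T(x,y) = (2x, 2y):
Substitute the transformed coordinates into each option and compare with the original:
(A) x^2 + y^2  ->  (2x)^2 + (2y)^2 = 4x^2 + 4y^2   [differs from x^2 + y^2: not invariant]
(B) x - y  ->  (2x) - (2y) = 2x - 2y   [differs from x - y: not invariant]
(C) y/x  ->  (2y)/(2x) = y/x   [equals y/x: invariant]
(D) x + y  ->  (2x) + (2y) = 2x + 2y   [differs from x + y: not invariant]

Only option (C), y/x, is unchanged by the transformation.
The common factor 2 cancels in a ratio of coordinates, while sums, products and sums of squares pick up factors of 2 or 4.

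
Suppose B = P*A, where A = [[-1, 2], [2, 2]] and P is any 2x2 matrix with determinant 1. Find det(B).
-6

By the multiplicative property of determinants, det(B) = det(P*A) = det(P) * det(A) = det(A),
so the determinant is invariant under multiplication by any determinant-1 matrix; we just need det(A).

det(A) = (-1)(2) - (2)(2) = -2 - 4 = -6

Therefore det(B) = 1 * (-6) = -6.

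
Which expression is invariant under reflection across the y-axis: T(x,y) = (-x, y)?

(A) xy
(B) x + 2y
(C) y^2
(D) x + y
C

The map is reflection across the y-axis: T(x,y) = (-x, y).
Substitute the transformed coordinates into each option and compare with the original:
(A) xy  ->  (-x)(y) = -xy   [differs from xy: not invariant]
(B) x + 2y  ->  (-x) + 2(y) = -x + 2y   [differs from x + 2y: not invariant]
(C) y^2  ->  (y)^2 = y^2   [equals y^2: invariant]
(D) x + y  ->  (-x) + (y) = -x + y   [differs from x + y: not invariant]

Only option (C), y^2, is unchanged by the transformation.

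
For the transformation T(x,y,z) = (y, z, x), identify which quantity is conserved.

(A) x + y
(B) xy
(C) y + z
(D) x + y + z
D

Apply T(x,y,z) = (y, z, x) to each option, i.e. replace (x, y, z) by the transformed coordinates.
Substitute the transformed coordinates into each option and compare with the original:
(A) x + y  ->  (y) + (z) = y + z   [differs from x + y: not invariant]
(B) xy  ->  (y)(z) = yz   [differs from xy: not invariant]
(C) y + z  ->  (z) + (x) = x + z   [differs from y + z: not invariant]
(D) x + y + z  ->  (y) + (z) + (x) = x + y + z   [equals x + y + z: invariant]

Only option (D), x + y + z, is unchanged by the transformation.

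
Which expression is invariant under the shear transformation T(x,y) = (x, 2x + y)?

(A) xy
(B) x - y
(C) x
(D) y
C

Under the shear T(x,y) = (x, 2x + y):
Substitute the transformed coordinates into each option and compare with the original:
(A) xy  ->  (x)(2x + y) = 2x^2 + xy   [differs from xy: not invariant]
(B) x - y  ->  (x) - (2x + y) = -x - y   [differs from x - y: not invariant]
(C) x  ->  (x) = x   [equals x: invariant]
(D) y  ->  (2x + y) = 2x + y   [differs from y: not invariant]

Only option (C), x, is unchanged by the transformation.
A vertical shear moves points parallel to the y-axis, so the x-coordinate (and any function of x alone) is unchanged.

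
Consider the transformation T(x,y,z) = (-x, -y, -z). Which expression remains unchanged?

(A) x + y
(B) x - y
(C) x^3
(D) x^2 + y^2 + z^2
D

Apply T(x,y,z) = (-x, -y, -z) to each option, i.e. replace (x, y, z) by the transformed coordinates.
Substitute the transformed coordinates into each option and compare with the original:
(A) x + y  ->  (-x) + (-y) = -x - y   [differs from x + y: not invariant]
(B) x - y  ->  (-x) - (-y) = -x + y   [differs from x - y: not invariant]
(C) x^3  ->  (-x)^3 = -x^3   [differs from x^3: not invariant]
(D) x^2 + y^2 + z^2  ->  (-x)^2 + (-y)^2 + (-z)^2 = x^2 + y^2 + z^2   [equals x^2 + y^2 + z^2: invariant]

Only option (D), x^2 + y^2 + z^2, is unchanged by the transformation.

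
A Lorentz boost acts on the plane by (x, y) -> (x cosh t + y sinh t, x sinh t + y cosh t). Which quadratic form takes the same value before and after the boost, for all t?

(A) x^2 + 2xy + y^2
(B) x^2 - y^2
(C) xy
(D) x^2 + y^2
B

Write x' = x cosh t + y sinh t, y' = x sinh t + y cosh t and substitute into each option:
(A) x^2 + 2xy + y^2: (x' + y')^2 with x' + y' = (x + y)(cosh t + sinh t) = (x + y)e^t, so it becomes (x + y)^2 e^(2t)   [not invariant for t != 0]
(B) x^2 - y^2: (x cosh t + y sinh t)^2 - (x sinh t + y cosh t)^2 = x^2(cosh^2 t - sinh^2 t) + 2xy(cosh t sinh t - sinh t cosh t) + y^2(sinh^2 t - cosh^2 t) = x^2 - y^2   [invariant, using cosh^2 t - sinh^2 t = 1]
(C) xy: (x cosh t + y sinh t)(x sinh t + y cosh t) = xy(cosh^2 t + sinh^2 t) + (x^2 + y^2) sinh t cosh t = xy cosh 2t + (x^2 + y^2)(sinh 2t)/2   [not invariant for t != 0]
(D) x^2 + y^2: (x cosh t + y sinh t)^2 + (x sinh t + y cosh t)^2 = (x^2 + y^2)(cosh^2 t + sinh^2 t) + 4xy sinh t cosh t = (x^2 + y^2) cosh 2t + 2xy sinh 2t   [not invariant for t != 0]

Only (B) x^2 - y^2 is unchanged; it is the Minkowski form preserved by Lorentz boosts, just as x^2 + y^2 is preserved by ordinary rotations.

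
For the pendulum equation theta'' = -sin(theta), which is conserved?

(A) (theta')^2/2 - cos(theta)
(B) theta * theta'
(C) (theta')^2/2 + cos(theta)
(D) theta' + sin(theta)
A

A first integral I satisfies dI/dt = 0 along every solution. Differentiate each option and use the equation of motion:
(A) d/dt[(theta')^2/2 - cos(theta)] = theta' theta'' + sin(theta) theta' = theta'(-sin(theta)) + theta' sin(theta) = 0
(B) d/dt[theta * theta'] = (theta')^2 + theta theta'' = (theta')^2 - theta sin(theta), not identically 0
(C) d/dt[(theta')^2/2 + cos(theta)] = theta' theta'' - sin(theta) theta' = -2 theta' sin(theta), not identically 0
(D) d/dt[theta' + sin(theta)] = theta'' + cos(theta) theta' = -sin(theta) + theta' cos(theta), not identically 0

Only (A) has zero time-derivative. This is the total energy: kinetic (theta')^2/2 plus potential -cos(theta).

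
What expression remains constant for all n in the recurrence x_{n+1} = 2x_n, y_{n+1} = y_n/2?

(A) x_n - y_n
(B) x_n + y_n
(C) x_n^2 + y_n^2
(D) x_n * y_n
D

For the recurrence x_{n+1} = 2x_n, y_{n+1} = y_n/2:

x_{n+1} * y_{n+1} = (2x_n) * (y_n/2) = x_n * y_n
The product is conserved.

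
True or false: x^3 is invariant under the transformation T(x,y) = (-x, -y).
False

Substitute T(x,y) = (-x, -y) into the expression and compare with the original.

Original: x^3
After applying T: (-x)^3 = -x^3

This differs from the original x^3 (difference: -2x^3), so the expression is NOT invariant.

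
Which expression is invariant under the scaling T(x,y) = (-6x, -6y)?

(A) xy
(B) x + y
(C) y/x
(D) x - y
C

Under the uniform scaling T(x,y) = (-6x, -6y):
Substitute the transformed coordinates into each option and compare with the original:
(A) xy  ->  (-6x)(-6y) = 36xy   [differs from xy: not invariant]
(B) x + y  ->  (-6x) + (-6y) = -6x - 6y   [differs from x + y: not invariant]
(C) y/x  ->  (-6y)/(-6x) = y/x   [equals y/x: invariant]
(D) x - y  ->  (-6x) - (-6y) = -6x + 6y   [differs from x - y: not invariant]

Only option (C), y/x, is unchanged by the transformation.
The common factor -6 cancels in a ratio of coordinates, while sums, products and sums of squares pick up factors of -6 or 36.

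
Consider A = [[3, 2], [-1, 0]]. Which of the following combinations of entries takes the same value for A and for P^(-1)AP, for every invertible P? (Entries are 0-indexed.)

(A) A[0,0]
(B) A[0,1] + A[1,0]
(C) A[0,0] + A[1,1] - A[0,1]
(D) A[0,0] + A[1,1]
D

A[0,0] + A[1,1] is the trace of A. By the cyclic property of the trace, tr(P^(-1)AP) = tr(APP^(-1)) = tr(A), so it is the same for every matrix similar to A.

The other combinations are not similarity invariants. For example, take P = [[1, 1], [1, 2]] (det P = 1), so P^(-1) = [[2, -1], [-1, 1]] and
B = P^(-1)AP = [[11, 15], [-6, -8]].
Evaluating each option on A and on B:
(A) A[0,0]: 3 for A, 11 for B -> changes
(B) A[0,1] + A[1,0]: 1 for A, 9 for B -> changes
(C) A[0,0] + A[1,1] - A[0,1]: 1 for A, -12 for B -> changes
(D) A[0,0] + A[1,1]: 3 for A, 3 for B -> unchanged

Only (D) A[0,0] + A[1,1] = 3 survives (and it does so for every P, not just this one), so it is the invariant.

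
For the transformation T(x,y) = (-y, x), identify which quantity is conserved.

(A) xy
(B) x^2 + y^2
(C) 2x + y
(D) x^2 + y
B

An expression E(x,y) is invariant under T if E(T(x,y)) = E(x,y). Here T(x,y) = (-y, x).
Substitute the transformed coordinates into each option and compare with the original:
(A) xy  ->  (-y)(x) = -xy   [differs from xy: not invariant]
(B) x^2 + y^2  ->  (-y)^2 + (x)^2 = x^2 + y^2   [equals x^2 + y^2: invariant]
(C) 2x + y  ->  2(-y) + (x) = x - 2y   [differs from 2x + y: not invariant]
(D) x^2 + y  ->  (-y)^2 + (x) = x + y^2   [differs from x^2 + y: not invariant]

Only option (B), x^2 + y^2, is unchanged by the transformation.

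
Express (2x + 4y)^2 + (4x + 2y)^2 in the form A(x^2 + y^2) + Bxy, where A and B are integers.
20(x^2 + y^2) + 32xy

Expanding: (2x + 4y)^2 = 4x^2 + 16xy + 16y^2
(4x + 2y)^2 = 16x^2 + 16xy + 4y^2
Sum = (4+16)(x^2+y^2) + 32xy = 20(x^2 + y^2) + 32xy
This is symmetric in x and y.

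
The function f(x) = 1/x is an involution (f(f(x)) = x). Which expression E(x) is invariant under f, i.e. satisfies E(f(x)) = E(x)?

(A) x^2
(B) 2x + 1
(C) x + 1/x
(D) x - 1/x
C

Replace x by f(x) = 1/x in each option and simplify. As a quick numerical cross-check, also compare E(3) with E(f(3)) = E(1/3).

(A) x^2  ->  (1/x)^2 = x^(-2); check: E(3) = 9 but E(1/3) = 1/9.   [not invariant]
(B) 2x + 1  ->  2(1/x) + 1 = (x + 2)/x; check: E(3) = 7 but E(1/3) = 5/3.   [not invariant]
(C) x + 1/x  ->  (1/x) + 1/(1/x), which simplifies back to x + 1/x; check: E(3) = 10/3, E(1/3) = 10/3.   [invariant]
(D) x - 1/x  ->  (1/x) - 1/(1/x) = -x + 1/x; check: E(3) = 8/3 but E(1/3) = -8/3.   [not invariant]

Only (C) is unchanged. E is symmetric under swapping x with f(x) = 1/x, which is exactly what an involution does.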